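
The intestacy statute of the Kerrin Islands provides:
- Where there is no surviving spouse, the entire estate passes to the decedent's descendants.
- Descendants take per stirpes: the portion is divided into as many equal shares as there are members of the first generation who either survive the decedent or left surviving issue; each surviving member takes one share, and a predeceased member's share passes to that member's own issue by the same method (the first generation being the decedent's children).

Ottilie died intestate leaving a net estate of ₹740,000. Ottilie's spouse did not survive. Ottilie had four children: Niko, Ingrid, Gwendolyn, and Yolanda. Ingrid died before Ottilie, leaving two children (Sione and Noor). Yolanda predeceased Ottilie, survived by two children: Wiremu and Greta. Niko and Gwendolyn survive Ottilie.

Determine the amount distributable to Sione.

Sione receives ₹92,500.

The entire ₹740,000 passes to the descendants.
That amount (₹740,000) is divided into 4 shares of ₹185,000: Niko and Gwendolyn each take ₹185,000; Ingrid's ₹185,000 share passes to Ingrid's issue; Yolanda's ₹185,000 share passes to Yolanda's issue.
Ingrid's share (₹185,000) is divided into 2 shares of ₹92,500: Sione and Noor each take ₹92,500.
Yolanda's share (₹185,000) is divided into 2 shares of ₹92,500: Wiremu and Greta each take ₹92,500.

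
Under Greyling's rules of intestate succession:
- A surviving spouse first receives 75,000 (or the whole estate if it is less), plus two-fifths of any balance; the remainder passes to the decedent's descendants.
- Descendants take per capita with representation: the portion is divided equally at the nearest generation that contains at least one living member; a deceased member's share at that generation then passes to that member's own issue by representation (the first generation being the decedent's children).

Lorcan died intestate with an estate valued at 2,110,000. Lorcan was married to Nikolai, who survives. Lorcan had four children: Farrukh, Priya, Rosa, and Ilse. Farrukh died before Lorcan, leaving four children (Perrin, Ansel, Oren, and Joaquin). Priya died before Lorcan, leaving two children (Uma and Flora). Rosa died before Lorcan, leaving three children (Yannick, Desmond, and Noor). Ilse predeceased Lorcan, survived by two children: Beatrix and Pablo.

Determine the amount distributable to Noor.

Nikolai first takes 75,000, leaving a balance of 2,035,000. Nikolai then takes two-fifths of the balance (814,000), for a total of 889,000. The remaining 1,221,000 passes to the descendants.
No child survives, so the initial division is made at the grandchildren's generation.
The descendants' portion (1,221,000) is divided into 11 shares of 111,000: Perrin, Ansel, Oren, Joaquin, Uma, Flora, Yannick, Desmond, Noor, Beatrix, and Pablo each take 111,000.

Noor receives 111,000.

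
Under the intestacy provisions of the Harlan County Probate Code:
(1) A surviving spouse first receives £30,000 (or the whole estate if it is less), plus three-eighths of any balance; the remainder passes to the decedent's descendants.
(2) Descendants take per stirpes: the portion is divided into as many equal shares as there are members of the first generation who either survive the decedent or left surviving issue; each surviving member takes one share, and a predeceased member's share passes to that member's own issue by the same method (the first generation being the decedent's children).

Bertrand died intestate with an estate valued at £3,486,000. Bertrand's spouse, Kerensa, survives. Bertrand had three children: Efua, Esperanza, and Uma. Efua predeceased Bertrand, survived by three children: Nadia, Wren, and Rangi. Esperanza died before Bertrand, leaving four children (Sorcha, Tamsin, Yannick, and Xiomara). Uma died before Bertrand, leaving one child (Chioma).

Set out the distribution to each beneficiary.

Kerensa first takes £30,000, leaving a balance of £3,456,000. Kerensa then takes three-eighths of the balance (£1,296,000), for a total of £1,326,000. The remaining £2,160,000 passes to the descendants.
The descendants' portion (£2,160,000) is divided into 3 shares of £720,000: Efua's £720,000 share passes to Efua's issue; Esperanza's £720,000 share passes to Esperanza's issue; Uma's £720,000 share passes to Uma's issue.
Efua's share (£720,000) is divided into 3 shares of £240,000: Nadia, Wren, and Rangi each take £240,000.
Esperanza's share (£720,000) is divided into 4 shares of £180,000: Sorcha, Tamsin, Yannick, and Xiomara each take £180,000.
Uma's share (£720,000) passes entirely to Chioma.

Kerensa: £1,326,000; Nadia: £240,000; Wren: £240,000; Rangi: £240,000; Sorcha: £180,000; Tamsin: £180,000; Yannick: £180,000; Xiomara: £180,000; Chioma: £720,000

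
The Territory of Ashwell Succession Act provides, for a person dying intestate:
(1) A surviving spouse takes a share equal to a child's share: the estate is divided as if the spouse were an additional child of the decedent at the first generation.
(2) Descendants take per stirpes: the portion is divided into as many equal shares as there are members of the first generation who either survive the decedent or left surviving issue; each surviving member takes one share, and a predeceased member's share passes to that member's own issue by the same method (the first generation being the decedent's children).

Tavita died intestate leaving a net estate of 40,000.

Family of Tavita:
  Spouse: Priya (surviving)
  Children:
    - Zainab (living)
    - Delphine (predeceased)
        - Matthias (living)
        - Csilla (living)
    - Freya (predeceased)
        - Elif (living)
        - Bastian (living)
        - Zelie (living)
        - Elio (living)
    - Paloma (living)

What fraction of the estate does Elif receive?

Elif receives 1/20 of the estate.

The spouse counts as an additional share at the children's level, so there are 5 primary shares of 8,000. Priya takes one such share (8,000).
The children's combined portion (32,000) is divided into 4 shares of 8,000: Zainab and Paloma each take 8,000; Delphine's 8,000 share passes to Delphine's issue; Freya's 8,000 share passes to Freya's issue.
Delphine's share (8,000) is divided into 2 shares of 4,000: Matthias and Csilla each take 4,000.
Freya's share (8,000) is divided into 4 shares of 2,000: Elif, Bastian, Zelie, and Elio each take 2,000.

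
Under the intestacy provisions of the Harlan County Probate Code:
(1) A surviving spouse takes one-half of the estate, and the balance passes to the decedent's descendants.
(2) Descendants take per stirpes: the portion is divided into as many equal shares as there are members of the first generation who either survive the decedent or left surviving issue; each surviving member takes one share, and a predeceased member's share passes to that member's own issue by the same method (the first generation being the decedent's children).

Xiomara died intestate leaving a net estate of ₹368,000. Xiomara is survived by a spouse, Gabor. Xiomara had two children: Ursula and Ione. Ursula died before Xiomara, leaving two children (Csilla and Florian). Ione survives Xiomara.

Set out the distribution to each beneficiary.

Gabor takes one-half of ₹368,000 = ₹184,000. The remaining ₹184,000 passes to the descendants.
The descendants' portion (₹184,000) is divided into 2 shares of ₹92,000: Ione takes ₹92,000; Ursula's ₹92,000 share passes to Ursula's issue.
Ursula's share (₹92,000) is divided into 2 shares of ₹46,000: Csilla and Florian each take ₹46,000.

Gabor: ₹184,000; Csilla: ₹46,000; Florian: ₹46,000; Ione: ₹92,000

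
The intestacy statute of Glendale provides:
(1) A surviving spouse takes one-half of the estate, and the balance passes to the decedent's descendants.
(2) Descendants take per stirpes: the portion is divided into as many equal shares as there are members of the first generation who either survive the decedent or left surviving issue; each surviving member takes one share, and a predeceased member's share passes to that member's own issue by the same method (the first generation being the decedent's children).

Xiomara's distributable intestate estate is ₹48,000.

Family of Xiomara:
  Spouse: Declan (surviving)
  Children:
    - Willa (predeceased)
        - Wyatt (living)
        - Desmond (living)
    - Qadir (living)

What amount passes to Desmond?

Desmond receives ₹6,000.

Declan takes one-half of ₹48,000 = ₹24,000. The remaining ₹24,000 passes to the descendants.
The descendants' portion (₹24,000) is divided into 2 shares of ₹12,000: Qadir takes ₹12,000; Willa's ₹12,000 share passes to Willa's issue.
Willa's share (₹12,000) is divided into 2 shares of ₹6,000: Wyatt and Desmond each take ₹6,000.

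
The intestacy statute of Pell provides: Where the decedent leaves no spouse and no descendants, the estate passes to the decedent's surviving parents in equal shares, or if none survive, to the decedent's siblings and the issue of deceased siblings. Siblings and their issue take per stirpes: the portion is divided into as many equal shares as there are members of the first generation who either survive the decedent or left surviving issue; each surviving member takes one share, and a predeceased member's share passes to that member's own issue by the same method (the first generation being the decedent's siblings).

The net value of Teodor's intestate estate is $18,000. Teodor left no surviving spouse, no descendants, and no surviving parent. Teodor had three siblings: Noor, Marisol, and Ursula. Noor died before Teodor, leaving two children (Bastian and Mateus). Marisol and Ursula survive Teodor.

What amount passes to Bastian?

The entire $18,000 passes to the siblings and their issue.
That amount ($18,000) is divided into 3 shares of $6,000: Marisol and Ursula each take $6,000; Noor's $6,000 share passes to Noor's issue.
Noor's share ($6,000) is divided into 2 shares of $3,000: Bastian and Mateus each take $3,000.

Bastian receives $3,000.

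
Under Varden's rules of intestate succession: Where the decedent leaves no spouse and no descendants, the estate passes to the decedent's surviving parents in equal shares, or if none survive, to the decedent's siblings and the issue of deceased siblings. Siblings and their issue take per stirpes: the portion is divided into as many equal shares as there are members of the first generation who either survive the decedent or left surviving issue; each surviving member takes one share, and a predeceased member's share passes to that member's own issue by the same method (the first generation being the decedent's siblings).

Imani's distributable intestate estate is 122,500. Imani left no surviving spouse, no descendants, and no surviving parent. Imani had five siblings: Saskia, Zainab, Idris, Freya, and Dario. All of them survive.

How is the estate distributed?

Saskia: 24,500; Zainab: 24,500; Idris: 24,500; Freya: 24,500; Dario: 24,500

The entire 122,500 passes to the siblings and their issue.
That amount (122,500) is divided into 5 shares of 24,500: Saskia, Zainab, Idris, Freya, and Dario each take 24,500.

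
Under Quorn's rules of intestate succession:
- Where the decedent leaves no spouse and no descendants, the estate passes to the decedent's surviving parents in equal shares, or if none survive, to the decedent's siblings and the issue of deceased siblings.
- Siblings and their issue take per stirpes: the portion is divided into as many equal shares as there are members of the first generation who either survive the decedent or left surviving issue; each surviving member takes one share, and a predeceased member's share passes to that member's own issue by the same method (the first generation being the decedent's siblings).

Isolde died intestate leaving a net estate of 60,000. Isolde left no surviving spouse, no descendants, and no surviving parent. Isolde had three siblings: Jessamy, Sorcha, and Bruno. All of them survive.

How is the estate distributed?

Jessamy: 20,000; Sorcha: 20,000; Bruno: 20,000

The entire 60,000 passes to the siblings and their issue.
That amount (60,000) is divided into 3 shares of 20,000: Jessamy, Sorcha, and Bruno each take 20,000.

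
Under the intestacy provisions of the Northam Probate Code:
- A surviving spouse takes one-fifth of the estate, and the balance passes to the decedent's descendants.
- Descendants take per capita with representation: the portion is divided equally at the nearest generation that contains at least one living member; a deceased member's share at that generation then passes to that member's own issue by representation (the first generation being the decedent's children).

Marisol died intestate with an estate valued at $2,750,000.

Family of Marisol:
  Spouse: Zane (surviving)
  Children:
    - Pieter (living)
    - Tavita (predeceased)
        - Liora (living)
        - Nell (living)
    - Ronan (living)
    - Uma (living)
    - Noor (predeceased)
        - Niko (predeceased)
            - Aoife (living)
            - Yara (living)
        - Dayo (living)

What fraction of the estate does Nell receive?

Nell receives 2/25 of the estate.

Zane takes one-fifth of $2,750,000 = $550,000. The remaining $2,200,000 passes to the descendants.
The descendants' portion ($2,200,000) is divided into 5 shares of $440,000: Pieter, Ronan, and Uma each take $440,000; Tavita's $440,000 share passes to Tavita's issue; Noor's $440,000 share passes to Noor's issue.
Tavita's share ($440,000) is divided into 2 shares of $220,000: Liora and Nell each take $220,000.
Noor's share ($440,000) is divided into 2 shares of $220,000: Dayo takes $220,000; Niko's $220,000 share passes to Niko's issue.
Niko's share ($220,000) is divided into 2 shares of $110,000: Aoife and Yara each take $110,000.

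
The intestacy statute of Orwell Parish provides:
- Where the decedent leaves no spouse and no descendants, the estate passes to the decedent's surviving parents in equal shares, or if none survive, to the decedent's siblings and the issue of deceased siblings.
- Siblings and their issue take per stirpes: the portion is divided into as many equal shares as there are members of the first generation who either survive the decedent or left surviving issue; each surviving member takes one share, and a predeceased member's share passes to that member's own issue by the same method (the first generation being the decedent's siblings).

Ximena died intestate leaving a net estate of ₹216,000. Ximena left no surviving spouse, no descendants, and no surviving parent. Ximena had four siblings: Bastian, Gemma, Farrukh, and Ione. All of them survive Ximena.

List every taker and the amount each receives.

Bastian: ₹54,000; Gemma: ₹54,000; Farrukh: ₹54,000; Ione: ₹54,000

The entire ₹216,000 passes to the siblings and their issue.
That amount (₹216,000) is divided into 4 shares of ₹54,000: Bastian, Gemma, Farrukh, and Ione each take ₹54,000.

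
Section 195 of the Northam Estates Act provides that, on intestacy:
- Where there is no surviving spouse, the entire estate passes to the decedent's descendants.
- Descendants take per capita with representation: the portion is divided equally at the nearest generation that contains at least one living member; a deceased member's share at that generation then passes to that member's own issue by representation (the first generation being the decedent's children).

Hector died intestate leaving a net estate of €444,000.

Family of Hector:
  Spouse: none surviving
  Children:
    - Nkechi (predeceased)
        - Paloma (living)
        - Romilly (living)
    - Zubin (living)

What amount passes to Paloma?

The entire €444,000 passes to the descendants.
That amount (€444,000) is divided into 2 shares of €222,000: Zubin takes €222,000; Nkechi's €222,000 share passes to Nkechi's issue.
Nkechi's share (€222,000) is divided into 2 shares of €111,000: Paloma and Romilly each take €111,000.

Paloma receives €111,000.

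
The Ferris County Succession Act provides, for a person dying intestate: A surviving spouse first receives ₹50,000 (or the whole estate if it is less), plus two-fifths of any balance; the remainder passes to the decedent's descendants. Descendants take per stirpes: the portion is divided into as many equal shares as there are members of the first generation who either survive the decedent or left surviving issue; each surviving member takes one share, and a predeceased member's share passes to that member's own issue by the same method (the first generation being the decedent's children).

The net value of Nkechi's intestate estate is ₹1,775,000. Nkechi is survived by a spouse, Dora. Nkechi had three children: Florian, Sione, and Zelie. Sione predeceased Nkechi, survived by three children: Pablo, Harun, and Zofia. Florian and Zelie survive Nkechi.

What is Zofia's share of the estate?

Zofia receives ₹115,000.

Dora first takes ₹50,000, leaving a balance of ₹1,725,000. Dora then takes two-fifths of the balance (₹690,000), for a total of ₹740,000. The remaining ₹1,035,000 passes to the descendants.
The descendants' portion (₹1,035,000) is divided into 3 shares of ₹345,000: Florian and Zelie each take ₹345,000; Sione's ₹345,000 share passes to Sione's issue.
Sione's share (₹345,000) is divided into 3 shares of ₹115,000: Pablo, Harun, and Zofia each take ₹115,000.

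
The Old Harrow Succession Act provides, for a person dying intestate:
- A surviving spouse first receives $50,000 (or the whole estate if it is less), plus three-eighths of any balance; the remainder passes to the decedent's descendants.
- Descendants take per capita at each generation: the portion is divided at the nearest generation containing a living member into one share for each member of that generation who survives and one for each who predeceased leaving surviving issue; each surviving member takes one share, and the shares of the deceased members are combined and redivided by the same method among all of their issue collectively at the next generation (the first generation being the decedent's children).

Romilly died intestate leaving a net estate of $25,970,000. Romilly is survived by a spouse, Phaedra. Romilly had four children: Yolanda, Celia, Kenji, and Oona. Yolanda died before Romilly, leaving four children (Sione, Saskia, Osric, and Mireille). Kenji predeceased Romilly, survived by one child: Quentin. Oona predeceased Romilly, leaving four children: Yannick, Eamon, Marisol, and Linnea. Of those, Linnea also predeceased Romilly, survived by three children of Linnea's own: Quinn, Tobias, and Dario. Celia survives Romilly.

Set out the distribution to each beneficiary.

Phaedra first takes $50,000, leaving a balance of $25,920,000. Phaedra then takes three-eighths of the balance ($9,720,000), for a total of $9,770,000. The remaining $16,200,000 passes to the descendants.
The descendants' portion ($16,200,000) is divided at the children's generation into 4 shares of $4,050,000. Celia takes $4,050,000. The 3 shares of the deceased (Yolanda, Kenji, and Oona) are combined into a pool of $12,150,000.
That pool ($12,150,000) is divided at the grandchildren's generation into 9 shares of $1,350,000. Sione, Saskia, Osric, Mireille, Quentin, Yannick, Eamon, and Marisol each take $1,350,000. The remaining share for the deceased Linnea ($1,350,000) is carried to the next generation.
That pool ($1,350,000) is divided at the great-grandchildren's generation equally among Quinn, Tobias, and Dario: $450,000 each.

Phaedra: $9,770,000; Sione: $1,350,000; Saskia: $1,350,000; Osric: $1,350,000; Mireille: $1,350,000; Celia: $4,050,000; Quentin: $1,350,000; Yannick: $1,350,000; Eamon: $1,350,000; Marisol: $1,350,000; Quinn: $450,000; Tobias: $450,000; Dario: $450,000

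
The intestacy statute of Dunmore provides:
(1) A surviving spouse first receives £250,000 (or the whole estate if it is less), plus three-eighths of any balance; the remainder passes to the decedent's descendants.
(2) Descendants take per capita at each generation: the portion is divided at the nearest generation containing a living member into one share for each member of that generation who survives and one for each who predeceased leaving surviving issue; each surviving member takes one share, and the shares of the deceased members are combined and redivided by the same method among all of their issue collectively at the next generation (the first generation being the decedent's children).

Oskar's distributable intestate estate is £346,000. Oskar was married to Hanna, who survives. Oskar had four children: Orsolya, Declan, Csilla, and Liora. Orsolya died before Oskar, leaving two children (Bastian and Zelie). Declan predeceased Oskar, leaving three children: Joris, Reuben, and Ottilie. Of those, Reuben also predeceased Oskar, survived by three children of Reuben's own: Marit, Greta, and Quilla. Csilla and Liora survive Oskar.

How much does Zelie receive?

Hanna first takes £250,000, leaving a balance of £96,000. Hanna then takes three-eighths of the balance (£36,000), for a total of £286,000. The remaining £60,000 passes to the descendants.
The descendants' portion (£60,000) is divided at the children's generation into 4 shares of £15,000. Csilla and Liora each take £15,000. The 2 shares of the deceased (Orsolya and Declan) are combined into a pool of £30,000.
That pool (£30,000) is divided at the grandchildren's generation into 5 shares of £6,000. Bastian, Zelie, Joris, and Ottilie each take £6,000. The remaining share for the deceased Reuben (£6,000) is carried to the next generation.
That pool (£6,000) is divided at the great-grandchildren's generation equally among Marit, Greta, and Quilla: £2,000 each.

Zelie receives £6,000.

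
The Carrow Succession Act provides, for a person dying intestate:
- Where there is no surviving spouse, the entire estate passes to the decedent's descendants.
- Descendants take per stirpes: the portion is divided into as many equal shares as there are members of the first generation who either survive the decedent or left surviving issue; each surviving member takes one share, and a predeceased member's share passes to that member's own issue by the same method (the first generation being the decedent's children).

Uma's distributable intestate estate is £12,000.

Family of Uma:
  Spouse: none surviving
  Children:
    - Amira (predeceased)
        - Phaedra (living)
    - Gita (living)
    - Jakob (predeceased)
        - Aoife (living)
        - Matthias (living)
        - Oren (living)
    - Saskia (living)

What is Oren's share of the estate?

Oren receives £1,000.

The entire £12,000 passes to the descendants.
That amount (£12,000) is divided into 4 shares of £3,000: Gita and Saskia each take £3,000; Amira's £3,000 share passes to Amira's issue; Jakob's £3,000 share passes to Jakob's issue.
Amira's share (£3,000) passes entirely to Phaedra.
Jakob's share (£3,000) is divided into 3 shares of £1,000: Aoife, Matthias, and Oren each take £1,000.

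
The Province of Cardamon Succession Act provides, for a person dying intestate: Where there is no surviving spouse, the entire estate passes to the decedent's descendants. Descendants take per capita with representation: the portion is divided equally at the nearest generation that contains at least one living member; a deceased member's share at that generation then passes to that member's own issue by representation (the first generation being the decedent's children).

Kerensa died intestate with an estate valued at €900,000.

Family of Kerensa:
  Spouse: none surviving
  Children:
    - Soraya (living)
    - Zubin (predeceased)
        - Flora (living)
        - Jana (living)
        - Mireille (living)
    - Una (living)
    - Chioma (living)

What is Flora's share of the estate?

The entire €900,000 passes to the descendants.
That amount (€900,000) is divided into 4 shares of €225,000: Soraya, Una, and Chioma each take €225,000; Zubin's €225,000 share passes to Zubin's issue.
Zubin's share (€225,000) is divided into 3 shares of €75,000: Flora, Jana, and Mireille each take €75,000.

Flora receives €75,000.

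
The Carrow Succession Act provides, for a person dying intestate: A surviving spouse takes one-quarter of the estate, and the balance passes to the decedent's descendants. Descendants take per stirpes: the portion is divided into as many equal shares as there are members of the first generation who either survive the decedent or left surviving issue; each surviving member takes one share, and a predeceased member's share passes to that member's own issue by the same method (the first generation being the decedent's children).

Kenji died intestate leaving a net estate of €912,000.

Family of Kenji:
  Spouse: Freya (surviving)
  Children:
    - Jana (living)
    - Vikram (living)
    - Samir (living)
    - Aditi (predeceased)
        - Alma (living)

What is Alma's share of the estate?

Alma receives €171,000.

Freya takes one-quarter of €912,000 = €228,000. The remaining €684,000 passes to the descendants.
The descendants' portion (€684,000) is divided into 4 shares of €171,000: Jana, Vikram, and Samir each take €171,000; Aditi's €171,000 share passes to Aditi's issue.
Aditi's share (€171,000) passes entirely to Alma.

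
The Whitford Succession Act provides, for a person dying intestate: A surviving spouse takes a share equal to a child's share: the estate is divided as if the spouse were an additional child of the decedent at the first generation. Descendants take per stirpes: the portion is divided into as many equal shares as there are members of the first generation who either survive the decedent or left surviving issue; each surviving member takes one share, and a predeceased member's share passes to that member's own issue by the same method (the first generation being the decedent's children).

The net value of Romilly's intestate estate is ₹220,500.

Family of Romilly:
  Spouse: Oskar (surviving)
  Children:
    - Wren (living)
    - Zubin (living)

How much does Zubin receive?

The spouse counts as an additional share at the children's level, so there are 3 primary shares of ₹73,500. Oskar takes one such share (₹73,500).
The children's combined portion (₹147,000) is divided into 2 shares of ₹73,500: Wren and Zubin each take ₹73,500.

Zubin receives ₹73,500.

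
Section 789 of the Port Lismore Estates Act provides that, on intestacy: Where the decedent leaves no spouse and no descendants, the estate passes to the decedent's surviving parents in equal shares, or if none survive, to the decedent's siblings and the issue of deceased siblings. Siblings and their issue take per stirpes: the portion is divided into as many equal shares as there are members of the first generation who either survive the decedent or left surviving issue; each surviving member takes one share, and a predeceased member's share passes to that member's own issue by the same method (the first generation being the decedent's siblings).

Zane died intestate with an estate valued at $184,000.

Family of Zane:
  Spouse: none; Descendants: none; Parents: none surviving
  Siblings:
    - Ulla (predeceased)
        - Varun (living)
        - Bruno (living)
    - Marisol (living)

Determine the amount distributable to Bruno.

Bruno receives $46,000.

The entire $184,000 passes to the siblings and their issue.
That amount ($184,000) is divided into 2 shares of $92,000: Marisol takes $92,000; Ulla's $92,000 share passes to Ulla's issue.
Ulla's share ($92,000) is divided into 2 shares of $46,000: Varun and Bruno each take $46,000.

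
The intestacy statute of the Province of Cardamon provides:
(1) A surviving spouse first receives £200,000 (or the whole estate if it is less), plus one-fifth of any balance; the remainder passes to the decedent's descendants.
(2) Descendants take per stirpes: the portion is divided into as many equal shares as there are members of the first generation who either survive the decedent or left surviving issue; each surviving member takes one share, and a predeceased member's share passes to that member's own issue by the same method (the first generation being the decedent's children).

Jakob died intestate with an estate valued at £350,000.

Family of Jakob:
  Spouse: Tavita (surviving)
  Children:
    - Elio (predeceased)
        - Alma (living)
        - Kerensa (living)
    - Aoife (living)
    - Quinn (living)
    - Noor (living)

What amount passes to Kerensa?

Tavita first takes £200,000, leaving a balance of £150,000. Tavita then takes one-fifth of the balance (£30,000), for a total of £230,000. The remaining £120,000 passes to the descendants.
The descendants' portion (£120,000) is divided into 4 shares of £30,000: Aoife, Quinn, and Noor each take £30,000; Elio's £30,000 share passes to Elio's issue.
Elio's share (£30,000) is divided into 2 shares of £15,000: Alma and Kerensa each take £15,000.

Kerensa receives £15,000.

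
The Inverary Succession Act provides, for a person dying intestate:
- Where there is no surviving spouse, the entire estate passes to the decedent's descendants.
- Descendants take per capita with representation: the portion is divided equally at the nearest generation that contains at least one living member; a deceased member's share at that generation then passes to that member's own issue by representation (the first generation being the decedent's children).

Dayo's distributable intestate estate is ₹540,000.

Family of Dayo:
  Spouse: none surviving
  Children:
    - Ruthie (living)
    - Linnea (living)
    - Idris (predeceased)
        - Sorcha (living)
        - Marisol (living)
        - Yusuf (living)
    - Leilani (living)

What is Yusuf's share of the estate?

Yusuf receives ₹45,000.

The entire ₹540,000 passes to the descendants.
That amount (₹540,000) is divided into 4 shares of ₹135,000: Ruthie, Linnea, and Leilani each take ₹135,000; Idris's ₹135,000 share passes to Idris's issue.
Idris's share (₹135,000) is divided into 3 shares of ₹45,000: Sorcha, Marisol, and Yusuf each take ₹45,000.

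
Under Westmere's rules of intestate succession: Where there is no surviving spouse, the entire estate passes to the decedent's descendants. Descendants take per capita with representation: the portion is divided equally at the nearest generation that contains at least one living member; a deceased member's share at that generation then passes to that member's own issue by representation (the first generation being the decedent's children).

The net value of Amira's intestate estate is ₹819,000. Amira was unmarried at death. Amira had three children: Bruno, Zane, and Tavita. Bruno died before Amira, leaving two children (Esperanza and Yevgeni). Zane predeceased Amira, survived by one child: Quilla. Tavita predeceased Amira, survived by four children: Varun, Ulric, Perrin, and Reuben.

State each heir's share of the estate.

Esperanza: ₹117,000; Yevgeni: ₹117,000; Quilla: ₹117,000; Varun: ₹117,000; Ulric: ₹117,000; Perrin: ₹117,000; Reuben: ₹117,000

The entire ₹819,000 passes to the descendants.
No child survives, so the initial division is made at the grandchildren's generation.
That amount (₹819,000) is divided into 7 shares of ₹117,000: Esperanza, Yevgeni, Quilla, Varun, Ulric, Perrin, and Reuben each take ₹117,000.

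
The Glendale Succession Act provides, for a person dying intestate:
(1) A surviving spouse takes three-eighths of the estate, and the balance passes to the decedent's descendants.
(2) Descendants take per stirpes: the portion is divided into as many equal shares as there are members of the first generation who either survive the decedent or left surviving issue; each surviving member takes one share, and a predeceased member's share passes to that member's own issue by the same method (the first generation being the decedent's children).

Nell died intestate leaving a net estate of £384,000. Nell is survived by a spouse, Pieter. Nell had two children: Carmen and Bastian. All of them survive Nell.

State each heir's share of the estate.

Pieter takes three-eighths of £384,000 = £144,000. The remaining £240,000 passes to the descendants.
The descendants' portion (£240,000) is divided into 2 shares of £120,000: Carmen and Bastian each take £120,000.

Pieter: £144,000; Carmen: £120,000; Bastian: £120,000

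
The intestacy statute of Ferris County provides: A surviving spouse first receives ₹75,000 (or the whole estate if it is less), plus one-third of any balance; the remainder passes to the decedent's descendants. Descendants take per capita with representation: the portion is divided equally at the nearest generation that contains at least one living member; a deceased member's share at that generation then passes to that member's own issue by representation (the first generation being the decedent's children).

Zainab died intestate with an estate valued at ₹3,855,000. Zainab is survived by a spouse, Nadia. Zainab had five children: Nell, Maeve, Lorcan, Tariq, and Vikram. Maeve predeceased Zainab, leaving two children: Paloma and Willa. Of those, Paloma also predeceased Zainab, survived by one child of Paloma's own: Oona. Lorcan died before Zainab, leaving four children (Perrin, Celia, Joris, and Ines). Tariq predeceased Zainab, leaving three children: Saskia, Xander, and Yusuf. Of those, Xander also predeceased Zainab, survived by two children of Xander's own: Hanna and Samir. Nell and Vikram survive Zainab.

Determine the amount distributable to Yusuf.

Nadia first takes ₹75,000, leaving a balance of ₹3,780,000. Nadia then takes one-third of the balance (₹1,260,000), for a total of ₹1,335,000. The remaining ₹2,520,000 passes to the descendants.
The descendants' portion (₹2,520,000) is divided into 5 shares of ₹504,000: Nell and Vikram each take ₹504,000; Maeve's ₹504,000 share passes to Maeve's issue; Lorcan's ₹504,000 share passes to Lorcan's issue; Tariq's ₹504,000 share passes to Tariq's issue.
Maeve's share (₹504,000) is divided into 2 shares of ₹252,000: Willa takes ₹252,000; Paloma's ₹252,000 share passes to Paloma's issue.
Paloma's share (₹252,000) passes entirely to Oona.
Lorcan's share (₹504,000) is divided into 4 shares of ₹126,000: Perrin, Celia, Joris, and Ines each take ₹126,000.
Tariq's share (₹504,000) is divided into 3 shares of ₹168,000: Saskia and Yusuf each take ₹168,000; Xander's ₹168,000 share passes to Xander's issue.
Xander's share (₹168,000) is divided into 2 shares of ₹84,000: Hanna and Samir each take ₹84,000.

Yusuf receives ₹168,000.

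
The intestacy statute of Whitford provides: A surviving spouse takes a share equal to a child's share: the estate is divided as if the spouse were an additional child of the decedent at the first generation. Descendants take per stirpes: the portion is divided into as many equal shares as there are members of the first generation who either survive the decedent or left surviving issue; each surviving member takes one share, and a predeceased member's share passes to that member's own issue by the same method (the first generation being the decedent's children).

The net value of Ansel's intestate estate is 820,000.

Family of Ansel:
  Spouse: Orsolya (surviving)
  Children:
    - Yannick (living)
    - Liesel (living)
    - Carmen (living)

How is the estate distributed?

The spouse counts as an additional share at the children's level, so there are 4 primary shares of 205,000. Orsolya takes one such share (205,000).
The children's combined portion (615,000) is divided into 3 shares of 205,000: Yannick, Liesel, and Carmen each take 205,000.

Orsolya: 205,000; Yannick: 205,000; Liesel: 205,000; Carmen: 205,000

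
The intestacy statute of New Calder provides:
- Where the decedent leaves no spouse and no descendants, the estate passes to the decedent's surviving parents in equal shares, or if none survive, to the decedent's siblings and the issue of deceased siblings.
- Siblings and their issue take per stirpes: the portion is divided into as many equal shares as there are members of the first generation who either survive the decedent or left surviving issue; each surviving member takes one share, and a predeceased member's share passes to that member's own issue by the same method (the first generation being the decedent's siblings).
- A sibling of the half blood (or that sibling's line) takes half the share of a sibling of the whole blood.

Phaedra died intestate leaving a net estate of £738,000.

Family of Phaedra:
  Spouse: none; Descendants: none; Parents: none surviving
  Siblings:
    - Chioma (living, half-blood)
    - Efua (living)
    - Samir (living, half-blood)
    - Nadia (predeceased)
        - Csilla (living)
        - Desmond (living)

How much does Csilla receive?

The entire £738,000 passes to the siblings and their issue.
Counting each half-blood sibling's line as half a unit, there are 3 units in £738,000, so one unit is £246,000. Whole-blood lines (Efua and Nadia) take £246,000 each; half-blood lines (Chioma and Samir) take £123,000 each.
Nadia's share (£246,000) is divided into 2 shares of £123,000: Csilla and Desmond each take £123,000.

Csilla receives £123,000.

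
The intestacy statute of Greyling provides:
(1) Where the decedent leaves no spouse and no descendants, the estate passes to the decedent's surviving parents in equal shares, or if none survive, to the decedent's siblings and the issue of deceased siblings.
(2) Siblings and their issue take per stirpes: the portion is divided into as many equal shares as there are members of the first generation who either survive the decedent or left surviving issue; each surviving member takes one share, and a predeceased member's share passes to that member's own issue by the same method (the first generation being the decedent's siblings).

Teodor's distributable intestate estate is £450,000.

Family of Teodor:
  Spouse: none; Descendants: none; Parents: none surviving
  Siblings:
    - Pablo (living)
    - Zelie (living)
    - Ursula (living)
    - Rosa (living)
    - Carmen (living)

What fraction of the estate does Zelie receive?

The entire £450,000 passes to the siblings and their issue.
That amount (£450,000) is divided into 5 shares of £90,000: Pablo, Zelie, Ursula, Rosa, and Carmen each take £90,000.

Zelie receives 1/5 of the estate.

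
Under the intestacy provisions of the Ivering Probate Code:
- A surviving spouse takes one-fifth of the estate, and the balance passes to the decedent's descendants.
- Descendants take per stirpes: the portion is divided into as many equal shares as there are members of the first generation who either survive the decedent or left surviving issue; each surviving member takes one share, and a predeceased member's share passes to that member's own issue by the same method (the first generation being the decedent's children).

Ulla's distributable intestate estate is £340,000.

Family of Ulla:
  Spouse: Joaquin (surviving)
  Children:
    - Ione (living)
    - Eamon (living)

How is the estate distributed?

Joaquin takes one-fifth of £340,000 = £68,000. The remaining £272,000 passes to the descendants.
The descendants' portion (£272,000) is divided into 2 shares of £136,000: Ione and Eamon each take £136,000.

Joaquin: £68,000; Ione: £136,000; Eamon: £136,000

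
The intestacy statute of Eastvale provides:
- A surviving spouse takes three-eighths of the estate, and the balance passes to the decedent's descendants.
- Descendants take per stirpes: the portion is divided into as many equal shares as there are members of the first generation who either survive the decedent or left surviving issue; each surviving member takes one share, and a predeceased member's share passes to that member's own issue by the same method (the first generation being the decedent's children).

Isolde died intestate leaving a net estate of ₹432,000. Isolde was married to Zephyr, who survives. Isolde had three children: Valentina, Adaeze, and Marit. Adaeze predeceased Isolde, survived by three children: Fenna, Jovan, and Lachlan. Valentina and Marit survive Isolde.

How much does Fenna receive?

Fenna receives ₹30,000.

Zephyr takes three-eighths of ₹432,000 = ₹162,000. The remaining ₹270,000 passes to the descendants.
The descendants' portion (₹270,000) is divided into 3 shares of ₹90,000: Valentina and Marit each take ₹90,000; Adaeze's ₹90,000 share passes to Adaeze's issue.
Adaeze's share (₹90,000) is divided into 3 shares of ₹30,000: Fenna, Jovan, and Lachlan each take ₹30,000.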